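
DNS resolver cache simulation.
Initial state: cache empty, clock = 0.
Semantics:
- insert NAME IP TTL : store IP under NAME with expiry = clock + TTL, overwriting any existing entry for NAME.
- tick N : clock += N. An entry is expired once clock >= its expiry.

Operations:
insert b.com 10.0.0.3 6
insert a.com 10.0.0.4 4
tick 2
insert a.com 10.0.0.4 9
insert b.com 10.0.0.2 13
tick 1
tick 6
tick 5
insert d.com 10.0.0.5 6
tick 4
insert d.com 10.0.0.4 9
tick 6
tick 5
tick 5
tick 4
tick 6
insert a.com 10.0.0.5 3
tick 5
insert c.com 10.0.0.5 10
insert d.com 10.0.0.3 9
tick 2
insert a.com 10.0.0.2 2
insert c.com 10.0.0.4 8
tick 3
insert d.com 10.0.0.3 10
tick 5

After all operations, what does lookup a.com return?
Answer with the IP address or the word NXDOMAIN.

Answer: NXDOMAIN

Derivation:
Op 1: insert b.com -> 10.0.0.3 (expiry=0+6=6). clock=0
Op 2: insert a.com -> 10.0.0.4 (expiry=0+4=4). clock=0
Op 3: tick 2 -> clock=2.
Op 4: insert a.com -> 10.0.0.4 (expiry=2+9=11). clock=2
Op 5: insert b.com -> 10.0.0.2 (expiry=2+13=15). clock=2
Op 6: tick 1 -> clock=3.
Op 7: tick 6 -> clock=9.
Op 8: tick 5 -> clock=14. purged={a.com}
Op 9: insert d.com -> 10.0.0.5 (expiry=14+6=20). clock=14
Op 10: tick 4 -> clock=18. purged={b.com}
Op 11: insert d.com -> 10.0.0.4 (expiry=18+9=27). clock=18
Op 12: tick 6 -> clock=24.
Op 13: tick 5 -> clock=29. purged={d.com}
Op 14: tick 5 -> clock=34.
Op 15: tick 4 -> clock=38.
Op 16: tick 6 -> clock=44.
Op 17: insert a.com -> 10.0.0.5 (expiry=44+3=47). clock=44
Op 18: tick 5 -> clock=49. purged={a.com}
Op 19: insert c.com -> 10.0.0.5 (expiry=49+10=59). clock=49
Op 20: insert d.com -> 10.0.0.3 (expiry=49+9=58). clock=49
Op 21: tick 2 -> clock=51.
Op 22: insert a.com -> 10.0.0.2 (expiry=51+2=53). clock=51
Op 23: insert c.com -> 10.0.0.4 (expiry=51+8=59). clock=51
Op 24: tick 3 -> clock=54. purged={a.com}
Op 25: insert d.com -> 10.0.0.3 (expiry=54+10=64). clock=54
Op 26: tick 5 -> clock=59. purged={c.com}
lookup a.com: not in cache (expired or never inserted)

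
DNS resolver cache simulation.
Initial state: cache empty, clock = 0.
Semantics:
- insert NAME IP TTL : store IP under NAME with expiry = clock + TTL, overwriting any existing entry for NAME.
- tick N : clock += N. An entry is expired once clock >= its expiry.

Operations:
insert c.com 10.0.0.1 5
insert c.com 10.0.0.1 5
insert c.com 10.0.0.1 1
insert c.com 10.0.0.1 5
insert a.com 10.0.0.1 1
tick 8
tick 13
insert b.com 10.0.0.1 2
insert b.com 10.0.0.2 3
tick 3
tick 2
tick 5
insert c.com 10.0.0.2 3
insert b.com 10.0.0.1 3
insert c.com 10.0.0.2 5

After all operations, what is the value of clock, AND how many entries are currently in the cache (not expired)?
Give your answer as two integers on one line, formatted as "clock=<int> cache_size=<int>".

Op 1: insert c.com -> 10.0.0.1 (expiry=0+5=5). clock=0
Op 2: insert c.com -> 10.0.0.1 (expiry=0+5=5). clock=0
Op 3: insert c.com -> 10.0.0.1 (expiry=0+1=1). clock=0
Op 4: insert c.com -> 10.0.0.1 (expiry=0+5=5). clock=0
Op 5: insert a.com -> 10.0.0.1 (expiry=0+1=1). clock=0
Op 6: tick 8 -> clock=8. purged={a.com,c.com}
Op 7: tick 13 -> clock=21.
Op 8: insert b.com -> 10.0.0.1 (expiry=21+2=23). clock=21
Op 9: insert b.com -> 10.0.0.2 (expiry=21+3=24). clock=21
Op 10: tick 3 -> clock=24. purged={b.com}
Op 11: tick 2 -> clock=26.
Op 12: tick 5 -> clock=31.
Op 13: insert c.com -> 10.0.0.2 (expiry=31+3=34). clock=31
Op 14: insert b.com -> 10.0.0.1 (expiry=31+3=34). clock=31
Op 15: insert c.com -> 10.0.0.2 (expiry=31+5=36). clock=31
Final clock = 31
Final cache (unexpired): {b.com,c.com} -> size=2

Answer: clock=31 cache_size=2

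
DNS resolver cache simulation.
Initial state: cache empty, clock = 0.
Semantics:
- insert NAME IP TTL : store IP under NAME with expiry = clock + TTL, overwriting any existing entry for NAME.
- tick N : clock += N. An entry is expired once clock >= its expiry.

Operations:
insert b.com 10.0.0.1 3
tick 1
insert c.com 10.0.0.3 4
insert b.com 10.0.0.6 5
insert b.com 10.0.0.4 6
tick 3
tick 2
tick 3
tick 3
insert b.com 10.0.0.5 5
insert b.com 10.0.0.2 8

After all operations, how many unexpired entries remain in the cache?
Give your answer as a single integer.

Op 1: insert b.com -> 10.0.0.1 (expiry=0+3=3). clock=0
Op 2: tick 1 -> clock=1.
Op 3: insert c.com -> 10.0.0.3 (expiry=1+4=5). clock=1
Op 4: insert b.com -> 10.0.0.6 (expiry=1+5=6). clock=1
Op 5: insert b.com -> 10.0.0.4 (expiry=1+6=7). clock=1
Op 6: tick 3 -> clock=4.
Op 7: tick 2 -> clock=6. purged={c.com}
Op 8: tick 3 -> clock=9. purged={b.com}
Op 9: tick 3 -> clock=12.
Op 10: insert b.com -> 10.0.0.5 (expiry=12+5=17). clock=12
Op 11: insert b.com -> 10.0.0.2 (expiry=12+8=20). clock=12
Final cache (unexpired): {b.com} -> size=1

Answer: 1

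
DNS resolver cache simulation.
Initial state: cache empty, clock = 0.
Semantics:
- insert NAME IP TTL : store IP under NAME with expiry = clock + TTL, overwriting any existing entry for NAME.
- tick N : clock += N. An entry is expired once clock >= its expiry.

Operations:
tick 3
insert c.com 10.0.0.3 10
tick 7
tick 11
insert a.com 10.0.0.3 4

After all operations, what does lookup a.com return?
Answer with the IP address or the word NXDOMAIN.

Answer: 10.0.0.3

Derivation:
Op 1: tick 3 -> clock=3.
Op 2: insert c.com -> 10.0.0.3 (expiry=3+10=13). clock=3
Op 3: tick 7 -> clock=10.
Op 4: tick 11 -> clock=21. purged={c.com}
Op 5: insert a.com -> 10.0.0.3 (expiry=21+4=25). clock=21
lookup a.com: present, ip=10.0.0.3 expiry=25 > clock=21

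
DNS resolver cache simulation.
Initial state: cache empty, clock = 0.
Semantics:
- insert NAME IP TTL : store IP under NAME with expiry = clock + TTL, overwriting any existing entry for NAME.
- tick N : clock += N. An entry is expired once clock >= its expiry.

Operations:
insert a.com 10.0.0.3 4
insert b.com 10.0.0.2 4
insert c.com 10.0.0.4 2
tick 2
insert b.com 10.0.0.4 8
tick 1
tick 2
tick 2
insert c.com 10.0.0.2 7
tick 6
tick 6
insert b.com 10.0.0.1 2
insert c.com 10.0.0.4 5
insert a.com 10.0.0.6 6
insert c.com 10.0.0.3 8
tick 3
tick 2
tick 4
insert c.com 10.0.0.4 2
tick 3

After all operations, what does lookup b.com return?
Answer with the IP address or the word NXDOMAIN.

Answer: NXDOMAIN

Derivation:
Op 1: insert a.com -> 10.0.0.3 (expiry=0+4=4). clock=0
Op 2: insert b.com -> 10.0.0.2 (expiry=0+4=4). clock=0
Op 3: insert c.com -> 10.0.0.4 (expiry=0+2=2). clock=0
Op 4: tick 2 -> clock=2. purged={c.com}
Op 5: insert b.com -> 10.0.0.4 (expiry=2+8=10). clock=2
Op 6: tick 1 -> clock=3.
Op 7: tick 2 -> clock=5. purged={a.com}
Op 8: tick 2 -> clock=7.
Op 9: insert c.com -> 10.0.0.2 (expiry=7+7=14). clock=7
Op 10: tick 6 -> clock=13. purged={b.com}
Op 11: tick 6 -> clock=19. purged={c.com}
Op 12: insert b.com -> 10.0.0.1 (expiry=19+2=21). clock=19
Op 13: insert c.com -> 10.0.0.4 (expiry=19+5=24). clock=19
Op 14: insert a.com -> 10.0.0.6 (expiry=19+6=25). clock=19
Op 15: insert c.com -> 10.0.0.3 (expiry=19+8=27). clock=19
Op 16: tick 3 -> clock=22. purged={b.com}
Op 17: tick 2 -> clock=24.
Op 18: tick 4 -> clock=28. purged={a.com,c.com}
Op 19: insert c.com -> 10.0.0.4 (expiry=28+2=30). clock=28
Op 20: tick 3 -> clock=31. purged={c.com}
lookup b.com: not in cache (expired or never inserted)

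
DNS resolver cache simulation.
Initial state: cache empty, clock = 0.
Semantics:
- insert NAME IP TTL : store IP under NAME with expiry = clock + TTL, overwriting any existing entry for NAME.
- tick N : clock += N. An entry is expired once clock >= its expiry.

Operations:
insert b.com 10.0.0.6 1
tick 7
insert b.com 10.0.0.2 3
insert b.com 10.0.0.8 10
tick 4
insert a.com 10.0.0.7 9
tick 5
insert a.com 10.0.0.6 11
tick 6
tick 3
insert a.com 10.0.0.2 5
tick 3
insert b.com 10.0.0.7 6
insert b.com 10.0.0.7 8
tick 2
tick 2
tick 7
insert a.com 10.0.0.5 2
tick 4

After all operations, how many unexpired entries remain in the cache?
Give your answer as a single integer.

Op 1: insert b.com -> 10.0.0.6 (expiry=0+1=1). clock=0
Op 2: tick 7 -> clock=7. purged={b.com}
Op 3: insert b.com -> 10.0.0.2 (expiry=7+3=10). clock=7
Op 4: insert b.com -> 10.0.0.8 (expiry=7+10=17). clock=7
Op 5: tick 4 -> clock=11.
Op 6: insert a.com -> 10.0.0.7 (expiry=11+9=20). clock=11
Op 7: tick 5 -> clock=16.
Op 8: insert a.com -> 10.0.0.6 (expiry=16+11=27). clock=16
Op 9: tick 6 -> clock=22. purged={b.com}
Op 10: tick 3 -> clock=25.
Op 11: insert a.com -> 10.0.0.2 (expiry=25+5=30). clock=25
Op 12: tick 3 -> clock=28.
Op 13: insert b.com -> 10.0.0.7 (expiry=28+6=34). clock=28
Op 14: insert b.com -> 10.0.0.7 (expiry=28+8=36). clock=28
Op 15: tick 2 -> clock=30. purged={a.com}
Op 16: tick 2 -> clock=32.
Op 17: tick 7 -> clock=39. purged={b.com}
Op 18: insert a.com -> 10.0.0.5 (expiry=39+2=41). clock=39
Op 19: tick 4 -> clock=43. purged={a.com}
Final cache (unexpired): {} -> size=0

Answer: 0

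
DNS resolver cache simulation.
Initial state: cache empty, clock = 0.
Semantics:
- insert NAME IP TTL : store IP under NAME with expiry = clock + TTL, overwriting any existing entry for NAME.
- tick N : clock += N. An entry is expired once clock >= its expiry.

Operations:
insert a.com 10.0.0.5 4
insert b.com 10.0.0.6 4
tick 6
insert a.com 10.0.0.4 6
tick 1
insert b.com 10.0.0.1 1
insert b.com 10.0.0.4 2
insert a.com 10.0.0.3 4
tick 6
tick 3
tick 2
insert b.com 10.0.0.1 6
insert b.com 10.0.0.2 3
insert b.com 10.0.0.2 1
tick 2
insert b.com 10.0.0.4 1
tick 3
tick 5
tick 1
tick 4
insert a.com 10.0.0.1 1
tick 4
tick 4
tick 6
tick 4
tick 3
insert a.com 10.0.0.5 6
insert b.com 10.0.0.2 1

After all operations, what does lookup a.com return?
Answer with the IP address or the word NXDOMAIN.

Op 1: insert a.com -> 10.0.0.5 (expiry=0+4=4). clock=0
Op 2: insert b.com -> 10.0.0.6 (expiry=0+4=4). clock=0
Op 3: tick 6 -> clock=6. purged={a.com,b.com}
Op 4: insert a.com -> 10.0.0.4 (expiry=6+6=12). clock=6
Op 5: tick 1 -> clock=7.
Op 6: insert b.com -> 10.0.0.1 (expiry=7+1=8). clock=7
Op 7: insert b.com -> 10.0.0.4 (expiry=7+2=9). clock=7
Op 8: insert a.com -> 10.0.0.3 (expiry=7+4=11). clock=7
Op 9: tick 6 -> clock=13. purged={a.com,b.com}
Op 10: tick 3 -> clock=16.
Op 11: tick 2 -> clock=18.
Op 12: insert b.com -> 10.0.0.1 (expiry=18+6=24). clock=18
Op 13: insert b.com -> 10.0.0.2 (expiry=18+3=21). clock=18
Op 14: insert b.com -> 10.0.0.2 (expiry=18+1=19). clock=18
Op 15: tick 2 -> clock=20. purged={b.com}
Op 16: insert b.com -> 10.0.0.4 (expiry=20+1=21). clock=20
Op 17: tick 3 -> clock=23. purged={b.com}
Op 18: tick 5 -> clock=28.
Op 19: tick 1 -> clock=29.
Op 20: tick 4 -> clock=33.
Op 21: insert a.com -> 10.0.0.1 (expiry=33+1=34). clock=33
Op 22: tick 4 -> clock=37. purged={a.com}
Op 23: tick 4 -> clock=41.
Op 24: tick 6 -> clock=47.
Op 25: tick 4 -> clock=51.
Op 26: tick 3 -> clock=54.
Op 27: insert a.com -> 10.0.0.5 (expiry=54+6=60). clock=54
Op 28: insert b.com -> 10.0.0.2 (expiry=54+1=55). clock=54
lookup a.com: present, ip=10.0.0.5 expiry=60 > clock=54

Answer: 10.0.0.5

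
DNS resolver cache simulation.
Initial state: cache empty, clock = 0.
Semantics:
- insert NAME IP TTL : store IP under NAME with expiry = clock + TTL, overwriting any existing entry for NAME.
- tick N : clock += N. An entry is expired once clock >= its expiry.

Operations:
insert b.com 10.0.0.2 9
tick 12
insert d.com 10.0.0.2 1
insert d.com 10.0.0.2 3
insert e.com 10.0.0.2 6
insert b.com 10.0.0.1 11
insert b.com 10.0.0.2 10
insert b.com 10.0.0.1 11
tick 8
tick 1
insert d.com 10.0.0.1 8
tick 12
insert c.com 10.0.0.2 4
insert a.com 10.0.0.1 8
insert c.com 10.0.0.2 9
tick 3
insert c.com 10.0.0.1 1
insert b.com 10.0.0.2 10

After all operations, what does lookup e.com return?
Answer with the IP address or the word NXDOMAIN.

Answer: NXDOMAIN

Derivation:
Op 1: insert b.com -> 10.0.0.2 (expiry=0+9=9). clock=0
Op 2: tick 12 -> clock=12. purged={b.com}
Op 3: insert d.com -> 10.0.0.2 (expiry=12+1=13). clock=12
Op 4: insert d.com -> 10.0.0.2 (expiry=12+3=15). clock=12
Op 5: insert e.com -> 10.0.0.2 (expiry=12+6=18). clock=12
Op 6: insert b.com -> 10.0.0.1 (expiry=12+11=23). clock=12
Op 7: insert b.com -> 10.0.0.2 (expiry=12+10=22). clock=12
Op 8: insert b.com -> 10.0.0.1 (expiry=12+11=23). clock=12
Op 9: tick 8 -> clock=20. purged={d.com,e.com}
Op 10: tick 1 -> clock=21.
Op 11: insert d.com -> 10.0.0.1 (expiry=21+8=29). clock=21
Op 12: tick 12 -> clock=33. purged={b.com,d.com}
Op 13: insert c.com -> 10.0.0.2 (expiry=33+4=37). clock=33
Op 14: insert a.com -> 10.0.0.1 (expiry=33+8=41). clock=33
Op 15: insert c.com -> 10.0.0.2 (expiry=33+9=42). clock=33
Op 16: tick 3 -> clock=36.
Op 17: insert c.com -> 10.0.0.1 (expiry=36+1=37). clock=36
Op 18: insert b.com -> 10.0.0.2 (expiry=36+10=46). clock=36
lookup e.com: not in cache (expired or never inserted)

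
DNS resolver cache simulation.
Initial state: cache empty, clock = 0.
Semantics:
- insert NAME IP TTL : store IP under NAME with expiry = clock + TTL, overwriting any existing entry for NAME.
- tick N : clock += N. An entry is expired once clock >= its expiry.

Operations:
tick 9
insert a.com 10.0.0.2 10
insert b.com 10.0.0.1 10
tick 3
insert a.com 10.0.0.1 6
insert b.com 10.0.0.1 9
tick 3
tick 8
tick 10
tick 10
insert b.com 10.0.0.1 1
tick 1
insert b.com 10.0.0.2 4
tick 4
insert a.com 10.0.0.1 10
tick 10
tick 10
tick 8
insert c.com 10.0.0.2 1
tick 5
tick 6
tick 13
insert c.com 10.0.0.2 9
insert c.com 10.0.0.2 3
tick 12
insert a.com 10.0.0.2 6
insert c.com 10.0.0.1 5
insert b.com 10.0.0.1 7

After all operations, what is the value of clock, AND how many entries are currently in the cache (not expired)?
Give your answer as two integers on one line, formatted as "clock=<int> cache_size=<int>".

Op 1: tick 9 -> clock=9.
Op 2: insert a.com -> 10.0.0.2 (expiry=9+10=19). clock=9
Op 3: insert b.com -> 10.0.0.1 (expiry=9+10=19). clock=9
Op 4: tick 3 -> clock=12.
Op 5: insert a.com -> 10.0.0.1 (expiry=12+6=18). clock=12
Op 6: insert b.com -> 10.0.0.1 (expiry=12+9=21). clock=12
Op 7: tick 3 -> clock=15.
Op 8: tick 8 -> clock=23. purged={a.com,b.com}
Op 9: tick 10 -> clock=33.
Op 10: tick 10 -> clock=43.
Op 11: insert b.com -> 10.0.0.1 (expiry=43+1=44). clock=43
Op 12: tick 1 -> clock=44. purged={b.com}
Op 13: insert b.com -> 10.0.0.2 (expiry=44+4=48). clock=44
Op 14: tick 4 -> clock=48. purged={b.com}
Op 15: insert a.com -> 10.0.0.1 (expiry=48+10=58). clock=48
Op 16: tick 10 -> clock=58. purged={a.com}
Op 17: tick 10 -> clock=68.
Op 18: tick 8 -> clock=76.
Op 19: insert c.com -> 10.0.0.2 (expiry=76+1=77). clock=76
Op 20: tick 5 -> clock=81. purged={c.com}
Op 21: tick 6 -> clock=87.
Op 22: tick 13 -> clock=100.
Op 23: insert c.com -> 10.0.0.2 (expiry=100+9=109). clock=100
Op 24: insert c.com -> 10.0.0.2 (expiry=100+3=103). clock=100
Op 25: tick 12 -> clock=112. purged={c.com}
Op 26: insert a.com -> 10.0.0.2 (expiry=112+6=118). clock=112
Op 27: insert c.com -> 10.0.0.1 (expiry=112+5=117). clock=112
Op 28: insert b.com -> 10.0.0.1 (expiry=112+7=119). clock=112
Final clock = 112
Final cache (unexpired): {a.com,b.com,c.com} -> size=3

Answer: clock=112 cache_size=3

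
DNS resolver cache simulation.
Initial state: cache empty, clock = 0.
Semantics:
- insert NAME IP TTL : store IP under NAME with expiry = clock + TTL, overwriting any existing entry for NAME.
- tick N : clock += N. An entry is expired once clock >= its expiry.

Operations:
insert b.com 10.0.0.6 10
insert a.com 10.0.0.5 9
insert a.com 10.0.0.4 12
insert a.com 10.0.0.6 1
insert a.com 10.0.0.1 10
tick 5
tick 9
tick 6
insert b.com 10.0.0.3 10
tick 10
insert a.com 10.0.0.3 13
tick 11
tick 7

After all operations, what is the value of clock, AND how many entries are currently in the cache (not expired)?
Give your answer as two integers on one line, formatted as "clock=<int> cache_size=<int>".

Op 1: insert b.com -> 10.0.0.6 (expiry=0+10=10). clock=0
Op 2: insert a.com -> 10.0.0.5 (expiry=0+9=9). clock=0
Op 3: insert a.com -> 10.0.0.4 (expiry=0+12=12). clock=0
Op 4: insert a.com -> 10.0.0.6 (expiry=0+1=1). clock=0
Op 5: insert a.com -> 10.0.0.1 (expiry=0+10=10). clock=0
Op 6: tick 5 -> clock=5.
Op 7: tick 9 -> clock=14. purged={a.com,b.com}
Op 8: tick 6 -> clock=20.
Op 9: insert b.com -> 10.0.0.3 (expiry=20+10=30). clock=20
Op 10: tick 10 -> clock=30. purged={b.com}
Op 11: insert a.com -> 10.0.0.3 (expiry=30+13=43). clock=30
Op 12: tick 11 -> clock=41.
Op 13: tick 7 -> clock=48. purged={a.com}
Final clock = 48
Final cache (unexpired): {} -> size=0

Answer: clock=48 cache_size=0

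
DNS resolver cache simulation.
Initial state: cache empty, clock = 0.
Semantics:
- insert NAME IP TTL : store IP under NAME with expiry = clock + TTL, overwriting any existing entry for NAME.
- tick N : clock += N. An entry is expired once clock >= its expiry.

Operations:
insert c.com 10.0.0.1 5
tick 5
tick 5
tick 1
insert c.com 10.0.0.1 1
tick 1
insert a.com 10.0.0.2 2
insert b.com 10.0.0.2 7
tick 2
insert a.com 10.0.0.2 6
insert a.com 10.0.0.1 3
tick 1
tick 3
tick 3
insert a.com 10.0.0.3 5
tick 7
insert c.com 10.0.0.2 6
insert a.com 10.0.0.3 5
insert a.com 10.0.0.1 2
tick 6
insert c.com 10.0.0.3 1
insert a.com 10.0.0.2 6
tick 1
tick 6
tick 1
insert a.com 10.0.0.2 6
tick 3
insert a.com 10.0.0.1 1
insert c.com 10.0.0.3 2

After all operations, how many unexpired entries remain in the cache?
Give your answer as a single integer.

Answer: 2

Derivation:
Op 1: insert c.com -> 10.0.0.1 (expiry=0+5=5). clock=0
Op 2: tick 5 -> clock=5. purged={c.com}
Op 3: tick 5 -> clock=10.
Op 4: tick 1 -> clock=11.
Op 5: insert c.com -> 10.0.0.1 (expiry=11+1=12). clock=11
Op 6: tick 1 -> clock=12. purged={c.com}
Op 7: insert a.com -> 10.0.0.2 (expiry=12+2=14). clock=12
Op 8: insert b.com -> 10.0.0.2 (expiry=12+7=19). clock=12
Op 9: tick 2 -> clock=14. purged={a.com}
Op 10: insert a.com -> 10.0.0.2 (expiry=14+6=20). clock=14
Op 11: insert a.com -> 10.0.0.1 (expiry=14+3=17). clock=14
Op 12: tick 1 -> clock=15.
Op 13: tick 3 -> clock=18. purged={a.com}
Op 14: tick 3 -> clock=21. purged={b.com}
Op 15: insert a.com -> 10.0.0.3 (expiry=21+5=26). clock=21
Op 16: tick 7 -> clock=28. purged={a.com}
Op 17: insert c.com -> 10.0.0.2 (expiry=28+6=34). clock=28
Op 18: insert a.com -> 10.0.0.3 (expiry=28+5=33). clock=28
Op 19: insert a.com -> 10.0.0.1 (expiry=28+2=30). clock=28
Op 20: tick 6 -> clock=34. purged={a.com,c.com}
Op 21: insert c.com -> 10.0.0.3 (expiry=34+1=35). clock=34
Op 22: insert a.com -> 10.0.0.2 (expiry=34+6=40). clock=34
Op 23: tick 1 -> clock=35. purged={c.com}
Op 24: tick 6 -> clock=41. purged={a.com}
Op 25: tick 1 -> clock=42.
Op 26: insert a.com -> 10.0.0.2 (expiry=42+6=48). clock=42
Op 27: tick 3 -> clock=45.
Op 28: insert a.com -> 10.0.0.1 (expiry=45+1=46). clock=45
Op 29: insert c.com -> 10.0.0.3 (expiry=45+2=47). clock=45
Final cache (unexpired): {a.com,c.com} -> size=2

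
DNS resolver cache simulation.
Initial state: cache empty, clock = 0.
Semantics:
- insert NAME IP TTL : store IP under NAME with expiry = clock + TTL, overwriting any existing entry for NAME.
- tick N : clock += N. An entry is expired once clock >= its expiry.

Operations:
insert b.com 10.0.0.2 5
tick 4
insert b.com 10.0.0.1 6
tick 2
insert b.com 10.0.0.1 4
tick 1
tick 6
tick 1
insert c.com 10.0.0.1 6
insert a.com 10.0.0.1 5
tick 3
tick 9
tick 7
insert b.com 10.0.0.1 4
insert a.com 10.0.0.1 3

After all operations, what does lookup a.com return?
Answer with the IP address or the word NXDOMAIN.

Answer: 10.0.0.1

Derivation:
Op 1: insert b.com -> 10.0.0.2 (expiry=0+5=5). clock=0
Op 2: tick 4 -> clock=4.
Op 3: insert b.com -> 10.0.0.1 (expiry=4+6=10). clock=4
Op 4: tick 2 -> clock=6.
Op 5: insert b.com -> 10.0.0.1 (expiry=6+4=10). clock=6
Op 6: tick 1 -> clock=7.
Op 7: tick 6 -> clock=13. purged={b.com}
Op 8: tick 1 -> clock=14.
Op 9: insert c.com -> 10.0.0.1 (expiry=14+6=20). clock=14
Op 10: insert a.com -> 10.0.0.1 (expiry=14+5=19). clock=14
Op 11: tick 3 -> clock=17.
Op 12: tick 9 -> clock=26. purged={a.com,c.com}
Op 13: tick 7 -> clock=33.
Op 14: insert b.com -> 10.0.0.1 (expiry=33+4=37). clock=33
Op 15: insert a.com -> 10.0.0.1 (expiry=33+3=36). clock=33
lookup a.com: present, ip=10.0.0.1 expiry=36 > clock=33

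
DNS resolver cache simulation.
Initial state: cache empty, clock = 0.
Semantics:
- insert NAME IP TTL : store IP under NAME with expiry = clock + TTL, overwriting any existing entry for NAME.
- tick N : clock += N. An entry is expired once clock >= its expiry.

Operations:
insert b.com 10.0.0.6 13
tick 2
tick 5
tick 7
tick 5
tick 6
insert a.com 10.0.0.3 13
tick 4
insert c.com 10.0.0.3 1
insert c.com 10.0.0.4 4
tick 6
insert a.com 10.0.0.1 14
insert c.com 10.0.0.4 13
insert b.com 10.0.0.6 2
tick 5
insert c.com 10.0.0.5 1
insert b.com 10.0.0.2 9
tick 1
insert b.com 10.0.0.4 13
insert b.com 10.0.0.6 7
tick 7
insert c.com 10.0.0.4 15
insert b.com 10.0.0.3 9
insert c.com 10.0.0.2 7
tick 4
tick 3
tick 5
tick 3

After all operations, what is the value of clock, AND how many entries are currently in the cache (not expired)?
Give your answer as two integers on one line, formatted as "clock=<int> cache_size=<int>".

Op 1: insert b.com -> 10.0.0.6 (expiry=0+13=13). clock=0
Op 2: tick 2 -> clock=2.
Op 3: tick 5 -> clock=7.
Op 4: tick 7 -> clock=14. purged={b.com}
Op 5: tick 5 -> clock=19.
Op 6: tick 6 -> clock=25.
Op 7: insert a.com -> 10.0.0.3 (expiry=25+13=38). clock=25
Op 8: tick 4 -> clock=29.
Op 9: insert c.com -> 10.0.0.3 (expiry=29+1=30). clock=29
Op 10: insert c.com -> 10.0.0.4 (expiry=29+4=33). clock=29
Op 11: tick 6 -> clock=35. purged={c.com}
Op 12: insert a.com -> 10.0.0.1 (expiry=35+14=49). clock=35
Op 13: insert c.com -> 10.0.0.4 (expiry=35+13=48). clock=35
Op 14: insert b.com -> 10.0.0.6 (expiry=35+2=37). clock=35
Op 15: tick 5 -> clock=40. purged={b.com}
Op 16: insert c.com -> 10.0.0.5 (expiry=40+1=41). clock=40
Op 17: insert b.com -> 10.0.0.2 (expiry=40+9=49). clock=40
Op 18: tick 1 -> clock=41. purged={c.com}
Op 19: insert b.com -> 10.0.0.4 (expiry=41+13=54). clock=41
Op 20: insert b.com -> 10.0.0.6 (expiry=41+7=48). clock=41
Op 21: tick 7 -> clock=48. purged={b.com}
Op 22: insert c.com -> 10.0.0.4 (expiry=48+15=63). clock=48
Op 23: insert b.com -> 10.0.0.3 (expiry=48+9=57). clock=48
Op 24: insert c.com -> 10.0.0.2 (expiry=48+7=55). clock=48
Op 25: tick 4 -> clock=52. purged={a.com}
Op 26: tick 3 -> clock=55. purged={c.com}
Op 27: tick 5 -> clock=60. purged={b.com}
Op 28: tick 3 -> clock=63.
Final clock = 63
Final cache (unexpired): {} -> size=0

Answer: clock=63 cache_size=0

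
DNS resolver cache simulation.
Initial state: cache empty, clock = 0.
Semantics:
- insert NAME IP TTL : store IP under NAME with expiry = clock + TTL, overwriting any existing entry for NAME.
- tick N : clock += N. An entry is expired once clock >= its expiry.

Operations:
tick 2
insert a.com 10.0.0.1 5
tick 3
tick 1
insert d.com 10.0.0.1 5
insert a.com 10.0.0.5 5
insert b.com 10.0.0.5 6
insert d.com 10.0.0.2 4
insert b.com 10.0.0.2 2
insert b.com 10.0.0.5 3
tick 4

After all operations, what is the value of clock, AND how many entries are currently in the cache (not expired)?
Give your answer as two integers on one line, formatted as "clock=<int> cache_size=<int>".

Op 1: tick 2 -> clock=2.
Op 2: insert a.com -> 10.0.0.1 (expiry=2+5=7). clock=2
Op 3: tick 3 -> clock=5.
Op 4: tick 1 -> clock=6.
Op 5: insert d.com -> 10.0.0.1 (expiry=6+5=11). clock=6
Op 6: insert a.com -> 10.0.0.5 (expiry=6+5=11). clock=6
Op 7: insert b.com -> 10.0.0.5 (expiry=6+6=12). clock=6
Op 8: insert d.com -> 10.0.0.2 (expiry=6+4=10). clock=6
Op 9: insert b.com -> 10.0.0.2 (expiry=6+2=8). clock=6
Op 10: insert b.com -> 10.0.0.5 (expiry=6+3=9). clock=6
Op 11: tick 4 -> clock=10. purged={b.com,d.com}
Final clock = 10
Final cache (unexpired): {a.com} -> size=1

Answer: clock=10 cache_size=1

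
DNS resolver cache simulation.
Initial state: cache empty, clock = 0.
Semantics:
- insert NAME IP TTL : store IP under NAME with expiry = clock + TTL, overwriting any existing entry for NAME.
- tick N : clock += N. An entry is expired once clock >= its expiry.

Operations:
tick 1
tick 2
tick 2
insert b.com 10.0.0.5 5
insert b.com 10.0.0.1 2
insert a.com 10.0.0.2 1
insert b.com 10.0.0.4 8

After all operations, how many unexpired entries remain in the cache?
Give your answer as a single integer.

Answer: 2

Derivation:
Op 1: tick 1 -> clock=1.
Op 2: tick 2 -> clock=3.
Op 3: tick 2 -> clock=5.
Op 4: insert b.com -> 10.0.0.5 (expiry=5+5=10). clock=5
Op 5: insert b.com -> 10.0.0.1 (expiry=5+2=7). clock=5
Op 6: insert a.com -> 10.0.0.2 (expiry=5+1=6). clock=5
Op 7: insert b.com -> 10.0.0.4 (expiry=5+8=13). clock=5
Final cache (unexpired): {a.com,b.com} -> size=2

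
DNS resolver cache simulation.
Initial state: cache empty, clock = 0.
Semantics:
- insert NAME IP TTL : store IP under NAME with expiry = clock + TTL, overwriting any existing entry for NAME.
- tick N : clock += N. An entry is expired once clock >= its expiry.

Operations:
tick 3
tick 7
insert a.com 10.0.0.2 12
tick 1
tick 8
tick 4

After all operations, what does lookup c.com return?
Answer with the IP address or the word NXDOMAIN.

Answer: NXDOMAIN

Derivation:
Op 1: tick 3 -> clock=3.
Op 2: tick 7 -> clock=10.
Op 3: insert a.com -> 10.0.0.2 (expiry=10+12=22). clock=10
Op 4: tick 1 -> clock=11.
Op 5: tick 8 -> clock=19.
Op 6: tick 4 -> clock=23. purged={a.com}
lookup c.com: not in cache (expired or never inserted)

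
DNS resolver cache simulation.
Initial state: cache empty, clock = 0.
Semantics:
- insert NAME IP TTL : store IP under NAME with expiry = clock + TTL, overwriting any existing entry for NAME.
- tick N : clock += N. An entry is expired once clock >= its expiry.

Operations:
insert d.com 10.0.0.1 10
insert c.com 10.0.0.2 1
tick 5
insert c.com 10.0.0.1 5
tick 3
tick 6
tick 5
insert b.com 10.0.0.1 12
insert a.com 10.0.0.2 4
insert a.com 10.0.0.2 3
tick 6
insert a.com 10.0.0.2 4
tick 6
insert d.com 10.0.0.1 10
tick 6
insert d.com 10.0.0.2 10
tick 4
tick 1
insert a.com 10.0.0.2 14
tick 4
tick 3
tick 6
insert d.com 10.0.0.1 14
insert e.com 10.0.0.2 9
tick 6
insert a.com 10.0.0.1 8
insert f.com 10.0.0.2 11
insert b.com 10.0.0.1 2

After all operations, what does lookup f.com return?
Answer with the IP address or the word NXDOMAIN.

Op 1: insert d.com -> 10.0.0.1 (expiry=0+10=10). clock=0
Op 2: insert c.com -> 10.0.0.2 (expiry=0+1=1). clock=0
Op 3: tick 5 -> clock=5. purged={c.com}
Op 4: insert c.com -> 10.0.0.1 (expiry=5+5=10). clock=5
Op 5: tick 3 -> clock=8.
Op 6: tick 6 -> clock=14. purged={c.com,d.com}
Op 7: tick 5 -> clock=19.
Op 8: insert b.com -> 10.0.0.1 (expiry=19+12=31). clock=19
Op 9: insert a.com -> 10.0.0.2 (expiry=19+4=23). clock=19
Op 10: insert a.com -> 10.0.0.2 (expiry=19+3=22). clock=19
Op 11: tick 6 -> clock=25. purged={a.com}
Op 12: insert a.com -> 10.0.0.2 (expiry=25+4=29). clock=25
Op 13: tick 6 -> clock=31. purged={a.com,b.com}
Op 14: insert d.com -> 10.0.0.1 (expiry=31+10=41). clock=31
Op 15: tick 6 -> clock=37.
Op 16: insert d.com -> 10.0.0.2 (expiry=37+10=47). clock=37
Op 17: tick 4 -> clock=41.
Op 18: tick 1 -> clock=42.
Op 19: insert a.com -> 10.0.0.2 (expiry=42+14=56). clock=42
Op 20: tick 4 -> clock=46.
Op 21: tick 3 -> clock=49. purged={d.com}
Op 22: tick 6 -> clock=55.
Op 23: insert d.com -> 10.0.0.1 (expiry=55+14=69). clock=55
Op 24: insert e.com -> 10.0.0.2 (expiry=55+9=64). clock=55
Op 25: tick 6 -> clock=61. purged={a.com}
Op 26: insert a.com -> 10.0.0.1 (expiry=61+8=69). clock=61
Op 27: insert f.com -> 10.0.0.2 (expiry=61+11=72). clock=61
Op 28: insert b.com -> 10.0.0.1 (expiry=61+2=63). clock=61
lookup f.com: present, ip=10.0.0.2 expiry=72 > clock=61

Answer: 10.0.0.2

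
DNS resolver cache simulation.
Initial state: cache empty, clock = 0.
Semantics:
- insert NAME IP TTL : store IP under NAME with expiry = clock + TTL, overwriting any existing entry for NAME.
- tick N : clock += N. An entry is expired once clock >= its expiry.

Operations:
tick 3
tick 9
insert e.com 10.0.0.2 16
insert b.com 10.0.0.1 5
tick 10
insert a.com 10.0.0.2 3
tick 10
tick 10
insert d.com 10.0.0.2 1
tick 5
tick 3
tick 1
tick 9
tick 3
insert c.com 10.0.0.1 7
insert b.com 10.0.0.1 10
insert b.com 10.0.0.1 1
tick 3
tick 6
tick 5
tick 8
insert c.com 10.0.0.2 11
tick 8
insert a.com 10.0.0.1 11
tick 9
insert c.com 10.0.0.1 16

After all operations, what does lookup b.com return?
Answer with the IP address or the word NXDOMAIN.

Op 1: tick 3 -> clock=3.
Op 2: tick 9 -> clock=12.
Op 3: insert e.com -> 10.0.0.2 (expiry=12+16=28). clock=12
Op 4: insert b.com -> 10.0.0.1 (expiry=12+5=17). clock=12
Op 5: tick 10 -> clock=22. purged={b.com}
Op 6: insert a.com -> 10.0.0.2 (expiry=22+3=25). clock=22
Op 7: tick 10 -> clock=32. purged={a.com,e.com}
Op 8: tick 10 -> clock=42.
Op 9: insert d.com -> 10.0.0.2 (expiry=42+1=43). clock=42
Op 10: tick 5 -> clock=47. purged={d.com}
Op 11: tick 3 -> clock=50.
Op 12: tick 1 -> clock=51.
Op 13: tick 9 -> clock=60.
Op 14: tick 3 -> clock=63.
Op 15: insert c.com -> 10.0.0.1 (expiry=63+7=70). clock=63
Op 16: insert b.com -> 10.0.0.1 (expiry=63+10=73). clock=63
Op 17: insert b.com -> 10.0.0.1 (expiry=63+1=64). clock=63
Op 18: tick 3 -> clock=66. purged={b.com}
Op 19: tick 6 -> clock=72. purged={c.com}
Op 20: tick 5 -> clock=77.
Op 21: tick 8 -> clock=85.
Op 22: insert c.com -> 10.0.0.2 (expiry=85+11=96). clock=85
Op 23: tick 8 -> clock=93.
Op 24: insert a.com -> 10.0.0.1 (expiry=93+11=104). clock=93
Op 25: tick 9 -> clock=102. purged={c.com}
Op 26: insert c.com -> 10.0.0.1 (expiry=102+16=118). clock=102
lookup b.com: not in cache (expired or never inserted)

Answer: NXDOMAIN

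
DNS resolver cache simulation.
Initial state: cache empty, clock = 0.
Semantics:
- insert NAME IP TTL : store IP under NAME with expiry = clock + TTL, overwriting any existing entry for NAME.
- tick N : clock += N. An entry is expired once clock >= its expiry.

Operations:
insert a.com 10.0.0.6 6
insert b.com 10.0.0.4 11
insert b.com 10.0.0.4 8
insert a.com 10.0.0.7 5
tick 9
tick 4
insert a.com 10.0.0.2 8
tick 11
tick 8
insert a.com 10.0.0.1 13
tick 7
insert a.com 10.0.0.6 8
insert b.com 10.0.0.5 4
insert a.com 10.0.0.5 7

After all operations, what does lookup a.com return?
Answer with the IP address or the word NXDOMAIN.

Answer: 10.0.0.5

Derivation:
Op 1: insert a.com -> 10.0.0.6 (expiry=0+6=6). clock=0
Op 2: insert b.com -> 10.0.0.4 (expiry=0+11=11). clock=0
Op 3: insert b.com -> 10.0.0.4 (expiry=0+8=8). clock=0
Op 4: insert a.com -> 10.0.0.7 (expiry=0+5=5). clock=0
Op 5: tick 9 -> clock=9. purged={a.com,b.com}
Op 6: tick 4 -> clock=13.
Op 7: insert a.com -> 10.0.0.2 (expiry=13+8=21). clock=13
Op 8: tick 11 -> clock=24. purged={a.com}
Op 9: tick 8 -> clock=32.
Op 10: insert a.com -> 10.0.0.1 (expiry=32+13=45). clock=32
Op 11: tick 7 -> clock=39.
Op 12: insert a.com -> 10.0.0.6 (expiry=39+8=47). clock=39
Op 13: insert b.com -> 10.0.0.5 (expiry=39+4=43). clock=39
Op 14: insert a.com -> 10.0.0.5 (expiry=39+7=46). clock=39
lookup a.com: present, ip=10.0.0.5 expiry=46 > clock=39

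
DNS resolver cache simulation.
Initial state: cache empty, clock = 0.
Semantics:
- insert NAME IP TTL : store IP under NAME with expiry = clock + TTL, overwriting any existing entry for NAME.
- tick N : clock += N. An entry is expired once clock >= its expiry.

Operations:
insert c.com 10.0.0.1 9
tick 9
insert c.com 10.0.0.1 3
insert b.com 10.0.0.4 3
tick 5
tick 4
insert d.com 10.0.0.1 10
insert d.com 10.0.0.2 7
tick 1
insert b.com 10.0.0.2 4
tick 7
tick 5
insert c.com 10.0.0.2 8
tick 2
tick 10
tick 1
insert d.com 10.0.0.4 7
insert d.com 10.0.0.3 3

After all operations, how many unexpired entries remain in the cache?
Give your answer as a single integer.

Op 1: insert c.com -> 10.0.0.1 (expiry=0+9=9). clock=0
Op 2: tick 9 -> clock=9. purged={c.com}
Op 3: insert c.com -> 10.0.0.1 (expiry=9+3=12). clock=9
Op 4: insert b.com -> 10.0.0.4 (expiry=9+3=12). clock=9
Op 5: tick 5 -> clock=14. purged={b.com,c.com}
Op 6: tick 4 -> clock=18.
Op 7: insert d.com -> 10.0.0.1 (expiry=18+10=28). clock=18
Op 8: insert d.com -> 10.0.0.2 (expiry=18+7=25). clock=18
Op 9: tick 1 -> clock=19.
Op 10: insert b.com -> 10.0.0.2 (expiry=19+4=23). clock=19
Op 11: tick 7 -> clock=26. purged={b.com,d.com}
Op 12: tick 5 -> clock=31.
Op 13: insert c.com -> 10.0.0.2 (expiry=31+8=39). clock=31
Op 14: tick 2 -> clock=33.
Op 15: tick 10 -> clock=43. purged={c.com}
Op 16: tick 1 -> clock=44.
Op 17: insert d.com -> 10.0.0.4 (expiry=44+7=51). clock=44
Op 18: insert d.com -> 10.0.0.3 (expiry=44+3=47). clock=44
Final cache (unexpired): {d.com} -> size=1

Answer: 1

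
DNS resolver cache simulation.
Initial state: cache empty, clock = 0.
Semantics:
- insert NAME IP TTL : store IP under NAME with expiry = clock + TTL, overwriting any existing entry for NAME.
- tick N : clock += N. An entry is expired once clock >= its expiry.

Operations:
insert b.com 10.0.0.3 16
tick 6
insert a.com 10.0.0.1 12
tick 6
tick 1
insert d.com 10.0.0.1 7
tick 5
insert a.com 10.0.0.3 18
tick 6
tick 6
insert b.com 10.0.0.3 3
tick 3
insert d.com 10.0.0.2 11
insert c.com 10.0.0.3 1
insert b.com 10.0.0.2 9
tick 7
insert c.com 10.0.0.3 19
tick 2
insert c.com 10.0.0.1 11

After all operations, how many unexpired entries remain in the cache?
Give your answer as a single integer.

Op 1: insert b.com -> 10.0.0.3 (expiry=0+16=16). clock=0
Op 2: tick 6 -> clock=6.
Op 3: insert a.com -> 10.0.0.1 (expiry=6+12=18). clock=6
Op 4: tick 6 -> clock=12.
Op 5: tick 1 -> clock=13.
Op 6: insert d.com -> 10.0.0.1 (expiry=13+7=20). clock=13
Op 7: tick 5 -> clock=18. purged={a.com,b.com}
Op 8: insert a.com -> 10.0.0.3 (expiry=18+18=36). clock=18
Op 9: tick 6 -> clock=24. purged={d.com}
Op 10: tick 6 -> clock=30.
Op 11: insert b.com -> 10.0.0.3 (expiry=30+3=33). clock=30
Op 12: tick 3 -> clock=33. purged={b.com}
Op 13: insert d.com -> 10.0.0.2 (expiry=33+11=44). clock=33
Op 14: insert c.com -> 10.0.0.3 (expiry=33+1=34). clock=33
Op 15: insert b.com -> 10.0.0.2 (expiry=33+9=42). clock=33
Op 16: tick 7 -> clock=40. purged={a.com,c.com}
Op 17: insert c.com -> 10.0.0.3 (expiry=40+19=59). clock=40
Op 18: tick 2 -> clock=42. purged={b.com}
Op 19: insert c.com -> 10.0.0.1 (expiry=42+11=53). clock=42
Final cache (unexpired): {c.com,d.com} -> size=2

Answer: 2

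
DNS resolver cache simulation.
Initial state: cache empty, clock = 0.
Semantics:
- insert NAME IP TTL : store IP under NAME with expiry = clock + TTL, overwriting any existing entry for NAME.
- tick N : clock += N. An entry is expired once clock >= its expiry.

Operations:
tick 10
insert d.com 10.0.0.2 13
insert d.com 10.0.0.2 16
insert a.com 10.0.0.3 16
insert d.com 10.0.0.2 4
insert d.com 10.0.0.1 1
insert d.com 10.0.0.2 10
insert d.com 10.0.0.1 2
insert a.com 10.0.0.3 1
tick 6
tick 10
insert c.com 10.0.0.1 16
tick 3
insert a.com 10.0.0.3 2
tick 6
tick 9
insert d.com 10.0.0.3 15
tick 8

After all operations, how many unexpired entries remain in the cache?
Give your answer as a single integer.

Op 1: tick 10 -> clock=10.
Op 2: insert d.com -> 10.0.0.2 (expiry=10+13=23). clock=10
Op 3: insert d.com -> 10.0.0.2 (expiry=10+16=26). clock=10
Op 4: insert a.com -> 10.0.0.3 (expiry=10+16=26). clock=10
Op 5: insert d.com -> 10.0.0.2 (expiry=10+4=14). clock=10
Op 6: insert d.com -> 10.0.0.1 (expiry=10+1=11). clock=10
Op 7: insert d.com -> 10.0.0.2 (expiry=10+10=20). clock=10
Op 8: insert d.com -> 10.0.0.1 (expiry=10+2=12). clock=10
Op 9: insert a.com -> 10.0.0.3 (expiry=10+1=11). clock=10
Op 10: tick 6 -> clock=16. purged={a.com,d.com}
Op 11: tick 10 -> clock=26.
Op 12: insert c.com -> 10.0.0.1 (expiry=26+16=42). clock=26
Op 13: tick 3 -> clock=29.
Op 14: insert a.com -> 10.0.0.3 (expiry=29+2=31). clock=29
Op 15: tick 6 -> clock=35. purged={a.com}
Op 16: tick 9 -> clock=44. purged={c.com}
Op 17: insert d.com -> 10.0.0.3 (expiry=44+15=59). clock=44
Op 18: tick 8 -> clock=52.
Final cache (unexpired): {d.com} -> size=1

Answer: 1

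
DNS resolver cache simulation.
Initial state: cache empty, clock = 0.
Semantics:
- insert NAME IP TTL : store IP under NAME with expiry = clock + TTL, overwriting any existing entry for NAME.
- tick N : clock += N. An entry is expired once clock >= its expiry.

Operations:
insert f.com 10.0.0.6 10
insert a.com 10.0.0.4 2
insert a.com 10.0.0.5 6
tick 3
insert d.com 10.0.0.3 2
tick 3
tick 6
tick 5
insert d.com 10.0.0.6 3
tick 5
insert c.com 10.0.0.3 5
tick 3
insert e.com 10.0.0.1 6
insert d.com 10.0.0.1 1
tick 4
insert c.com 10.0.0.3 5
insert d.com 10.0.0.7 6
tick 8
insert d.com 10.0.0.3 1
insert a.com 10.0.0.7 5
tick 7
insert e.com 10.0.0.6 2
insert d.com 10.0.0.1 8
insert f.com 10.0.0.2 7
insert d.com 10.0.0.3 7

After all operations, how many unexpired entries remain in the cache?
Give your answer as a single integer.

Answer: 3

Derivation:
Op 1: insert f.com -> 10.0.0.6 (expiry=0+10=10). clock=0
Op 2: insert a.com -> 10.0.0.4 (expiry=0+2=2). clock=0
Op 3: insert a.com -> 10.0.0.5 (expiry=0+6=6). clock=0
Op 4: tick 3 -> clock=3.
Op 5: insert d.com -> 10.0.0.3 (expiry=3+2=5). clock=3
Op 6: tick 3 -> clock=6. purged={a.com,d.com}
Op 7: tick 6 -> clock=12. purged={f.com}
Op 8: tick 5 -> clock=17.
Op 9: insert d.com -> 10.0.0.6 (expiry=17+3=20). clock=17
Op 10: tick 5 -> clock=22. purged={d.com}
Op 11: insert c.com -> 10.0.0.3 (expiry=22+5=27). clock=22
Op 12: tick 3 -> clock=25.
Op 13: insert e.com -> 10.0.0.1 (expiry=25+6=31). clock=25
Op 14: insert d.com -> 10.0.0.1 (expiry=25+1=26). clock=25
Op 15: tick 4 -> clock=29. purged={c.com,d.com}
Op 16: insert c.com -> 10.0.0.3 (expiry=29+5=34). clock=29
Op 17: insert d.com -> 10.0.0.7 (expiry=29+6=35). clock=29
Op 18: tick 8 -> clock=37. purged={c.com,d.com,e.com}
Op 19: insert d.com -> 10.0.0.3 (expiry=37+1=38). clock=37
Op 20: insert a.com -> 10.0.0.7 (expiry=37+5=42). clock=37
Op 21: tick 7 -> clock=44. purged={a.com,d.com}
Op 22: insert e.com -> 10.0.0.6 (expiry=44+2=46). clock=44
Op 23: insert d.com -> 10.0.0.1 (expiry=44+8=52). clock=44
Op 24: insert f.com -> 10.0.0.2 (expiry=44+7=51). clock=44
Op 25: insert d.com -> 10.0.0.3 (expiry=44+7=51). clock=44
Final cache (unexpired): {d.com,e.com,f.com} -> size=3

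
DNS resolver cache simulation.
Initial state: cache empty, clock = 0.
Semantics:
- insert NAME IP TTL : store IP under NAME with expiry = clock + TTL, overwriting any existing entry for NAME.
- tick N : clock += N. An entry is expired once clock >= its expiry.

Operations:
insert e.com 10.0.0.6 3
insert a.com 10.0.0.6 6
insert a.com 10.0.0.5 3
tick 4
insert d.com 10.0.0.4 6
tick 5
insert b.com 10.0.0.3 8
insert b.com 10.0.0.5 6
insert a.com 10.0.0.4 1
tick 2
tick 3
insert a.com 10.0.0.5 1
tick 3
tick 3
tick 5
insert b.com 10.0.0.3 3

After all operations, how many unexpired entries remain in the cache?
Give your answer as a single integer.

Op 1: insert e.com -> 10.0.0.6 (expiry=0+3=3). clock=0
Op 2: insert a.com -> 10.0.0.6 (expiry=0+6=6). clock=0
Op 3: insert a.com -> 10.0.0.5 (expiry=0+3=3). clock=0
Op 4: tick 4 -> clock=4. purged={a.com,e.com}
Op 5: insert d.com -> 10.0.0.4 (expiry=4+6=10). clock=4
Op 6: tick 5 -> clock=9.
Op 7: insert b.com -> 10.0.0.3 (expiry=9+8=17). clock=9
Op 8: insert b.com -> 10.0.0.5 (expiry=9+6=15). clock=9
Op 9: insert a.com -> 10.0.0.4 (expiry=9+1=10). clock=9
Op 10: tick 2 -> clock=11. purged={a.com,d.com}
Op 11: tick 3 -> clock=14.
Op 12: insert a.com -> 10.0.0.5 (expiry=14+1=15). clock=14
Op 13: tick 3 -> clock=17. purged={a.com,b.com}
Op 14: tick 3 -> clock=20.
Op 15: tick 5 -> clock=25.
Op 16: insert b.com -> 10.0.0.3 (expiry=25+3=28). clock=25
Final cache (unexpired): {b.com} -> size=1

Answer: 1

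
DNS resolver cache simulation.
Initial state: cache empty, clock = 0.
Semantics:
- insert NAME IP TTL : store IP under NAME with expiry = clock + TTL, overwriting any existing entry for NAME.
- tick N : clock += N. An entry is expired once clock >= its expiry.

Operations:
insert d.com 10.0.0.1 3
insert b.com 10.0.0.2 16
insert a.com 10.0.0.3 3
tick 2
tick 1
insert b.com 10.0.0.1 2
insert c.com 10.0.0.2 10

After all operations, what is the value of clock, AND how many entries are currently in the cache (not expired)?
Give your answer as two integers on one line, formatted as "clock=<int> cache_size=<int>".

Op 1: insert d.com -> 10.0.0.1 (expiry=0+3=3). clock=0
Op 2: insert b.com -> 10.0.0.2 (expiry=0+16=16). clock=0
Op 3: insert a.com -> 10.0.0.3 (expiry=0+3=3). clock=0
Op 4: tick 2 -> clock=2.
Op 5: tick 1 -> clock=3. purged={a.com,d.com}
Op 6: insert b.com -> 10.0.0.1 (expiry=3+2=5). clock=3
Op 7: insert c.com -> 10.0.0.2 (expiry=3+10=13). clock=3
Final clock = 3
Final cache (unexpired): {b.com,c.com} -> size=2

Answer: clock=3 cache_size=2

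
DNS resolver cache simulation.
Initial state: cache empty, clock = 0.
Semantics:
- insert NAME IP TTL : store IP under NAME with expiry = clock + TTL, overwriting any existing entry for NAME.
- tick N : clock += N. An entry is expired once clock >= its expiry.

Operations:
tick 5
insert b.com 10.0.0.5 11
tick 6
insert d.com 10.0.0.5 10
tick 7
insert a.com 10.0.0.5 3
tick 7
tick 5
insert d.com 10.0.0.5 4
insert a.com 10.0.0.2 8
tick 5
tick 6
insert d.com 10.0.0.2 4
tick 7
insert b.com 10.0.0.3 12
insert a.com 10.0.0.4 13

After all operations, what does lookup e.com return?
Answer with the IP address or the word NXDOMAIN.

Answer: NXDOMAIN

Derivation:
Op 1: tick 5 -> clock=5.
Op 2: insert b.com -> 10.0.0.5 (expiry=5+11=16). clock=5
Op 3: tick 6 -> clock=11.
Op 4: insert d.com -> 10.0.0.5 (expiry=11+10=21). clock=11
Op 5: tick 7 -> clock=18. purged={b.com}
Op 6: insert a.com -> 10.0.0.5 (expiry=18+3=21). clock=18
Op 7: tick 7 -> clock=25. purged={a.com,d.com}
Op 8: tick 5 -> clock=30.
Op 9: insert d.com -> 10.0.0.5 (expiry=30+4=34). clock=30
Op 10: insert a.com -> 10.0.0.2 (expiry=30+8=38). clock=30
Op 11: tick 5 -> clock=35. purged={d.com}
Op 12: tick 6 -> clock=41. purged={a.com}
Op 13: insert d.com -> 10.0.0.2 (expiry=41+4=45). clock=41
Op 14: tick 7 -> clock=48. purged={d.com}
Op 15: insert b.com -> 10.0.0.3 (expiry=48+12=60). clock=48
Op 16: insert a.com -> 10.0.0.4 (expiry=48+13=61). clock=48
lookup e.com: not in cache (expired or never inserted)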